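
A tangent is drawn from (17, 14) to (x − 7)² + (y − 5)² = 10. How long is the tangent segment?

3√19

Centre (7, 5), r² = 10. |PO|² = (10)² + (9)² = 181.
By the tangent–radius right angle, tangent length = √(|PO|² − r²) = √171 = 3√19.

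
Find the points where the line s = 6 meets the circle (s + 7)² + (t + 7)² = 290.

(6, −18) and (6, 4)

The line gives s = 6. Substituting into the circle:
t² + 14t − 72 = 0
t = 4 or t = −18, giving (6, 4) and (6, −18).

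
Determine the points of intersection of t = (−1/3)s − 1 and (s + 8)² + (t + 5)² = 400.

(−24, 7) and (12, −5)

Express t = (−3 − s)/3 and substitute into the circle:
10s² + 120s − 2880 = 0  ⟹  s² + 12s − 288 = 0
s = 12 or s = −24, giving (12, −5) and (−24, 7).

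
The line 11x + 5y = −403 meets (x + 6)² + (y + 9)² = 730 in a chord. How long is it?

2√146

The distance from (−6, −9) to the line is 292/√146, and r² = 730.
Half the chord is √(r² − d²) = √(146), so the full chord is 2√146.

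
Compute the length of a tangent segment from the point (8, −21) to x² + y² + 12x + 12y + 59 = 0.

2√102

With centre O = (−6, −6), |OP|² = 421 and r² = 13.
By the tangent–radius right angle, tangent length = √(|PO|² − r²) = √408 = 2√102.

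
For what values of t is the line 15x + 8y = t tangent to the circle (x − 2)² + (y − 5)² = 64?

For a tangent, require d(centre, line) = r = 8.
|15·2 + 8·5 − t| / √289 = 8
|t − (70)| = 8·17, so t = 206 or t = −66.

t = −66 or t = 206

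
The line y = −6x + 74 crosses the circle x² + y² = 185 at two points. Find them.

Substitute y = −6x + 74:
37x² − 888x + 5291 = 0  ⟹  x² − 24x + 143 = 0
x = 13 or x = 11, giving (13, −4) and (11, 8).

(11, 8) and (13, −4)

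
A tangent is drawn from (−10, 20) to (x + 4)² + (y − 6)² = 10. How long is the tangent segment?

√222

The centre is (−4, 6) and r = √10. The square of the distance from P to the centre is 36 + 196 = 232.
By the tangent–radius right angle, tangent length = √(|PO|² − r²) = √222.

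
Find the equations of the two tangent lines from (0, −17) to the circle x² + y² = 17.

Let a tangent through (0, −17) have slope m. Its distance from (0, 0) must equal √17:
[m·(0) − (17)]² = 17(m² + 1)
m² − 16 = 0, so m = 4 or m = −4.
With m = 4: 4x − y = 17. With m = −4: 4x + y = −17.

4x − y = 17 and 4x + y = −17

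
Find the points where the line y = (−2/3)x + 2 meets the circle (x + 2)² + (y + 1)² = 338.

(−15, 12) and (15, −8)

Substitute y = (6 − 2x)/3:
13x² − 2925 = 0  ⟹  x² − 225 = 0
x = 15 or x = −15, giving (15, −8) and (−15, 12).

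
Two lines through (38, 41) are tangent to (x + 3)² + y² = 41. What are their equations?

Let a tangent through (38, 41) have slope m. Its distance from (−3, 0) must equal √41:
(−41m − (−41))² = 41(m² + 1)
20m² − 41m + 20 = 0, so m = 5/4 or m = 4/5.
Through (38, 41) these give 5x − 4y = 26 and 4x − 5y = −53.

5x − 4y = 26 and 4x − 5y = −53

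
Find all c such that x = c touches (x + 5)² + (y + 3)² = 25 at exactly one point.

The line touches the circle iff its distance from (−5, −3) is 5:
|1·(−5) + 0·(−3) − c| / √1 = 5
|c − (−5)| = 5, so c = 0 or c = −10.

c = −10 or c = 0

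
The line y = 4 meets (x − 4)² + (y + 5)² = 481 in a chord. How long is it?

40

From the line, y = 4. Substituting:
x² − 8x − 384 = 0
x = 24 or x = −16, giving (24, 4) and (−16, 4).
|(24, 4) − (−16, 4)| = √((40)² + (0)²) = 40.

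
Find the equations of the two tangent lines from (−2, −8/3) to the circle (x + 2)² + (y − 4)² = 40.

x + 3y = −10 and x − 3y = 6

Write the tangent as mx − y + (−8/3 − m·(−2)) = 0 and set its distance from the centre to 2√10:
[m·(0) − (20/3)]² = 40(m² + 1)
9m² − 1 = 0, so m = −1/3 or m = 1/3.
Through (−2, −8/3) these give x + 3y = −10 and x − 3y = 6.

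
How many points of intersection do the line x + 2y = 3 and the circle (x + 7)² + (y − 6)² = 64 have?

2

Substituting the line into the circle gives 5x² + 74x + 21 = 0.
Δ = 5476 − 420 = 5056.
Two real roots: the line is a secant.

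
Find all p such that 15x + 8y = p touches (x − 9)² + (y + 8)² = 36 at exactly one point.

For a tangent, require d(centre, line) = r = 6.
|15·9 + 8·(−8) − p| / √289 = 6
|p − (71)| = 6·17, so p = 173 or p = −31.

p = −31 or p = 173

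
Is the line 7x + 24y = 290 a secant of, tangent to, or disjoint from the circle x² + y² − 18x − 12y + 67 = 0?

Centre (9, 6), r² = 50. Distance² from centre to line = (−83)²/625 = 6889/625.
Since d² < r², the line cuts the circle twice.

secant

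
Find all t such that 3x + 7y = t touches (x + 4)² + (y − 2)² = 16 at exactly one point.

t = 2 ± 4√58

The line touches the circle iff its distance from (−4, 2) is 4:
|3·(−4) + 7·2 − t| / √58 = 4
|t − (2)| = 4√58.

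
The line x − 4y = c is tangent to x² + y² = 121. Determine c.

Tangency holds when the distance from the centre (0, 0) to the line equals the radius 11:
|1·0 − 4·0 − c| / √17 = 11
|c| = 11√17.

c = ±11√17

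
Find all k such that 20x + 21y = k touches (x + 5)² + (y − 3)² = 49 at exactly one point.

k = −240 or k = 166

For a tangent, require d(centre, line) = r = 7.
|20·(−5) + 21·3 − k| / √841 = 7
|k − (−37)| = 7·29, so k = 166 or k = −240.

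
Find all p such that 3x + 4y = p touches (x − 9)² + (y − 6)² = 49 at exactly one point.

For a tangent, require d(centre, line) = r = 7.
|3·9 + 4·6 − p| / √25 = 7
|p − (51)| = 7·5, so p = 86 or p = 16.

p = 16 or p = 86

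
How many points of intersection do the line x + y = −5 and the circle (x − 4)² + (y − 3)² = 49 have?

Centre (4, 3), r² = 49. Distance² from centre to line = (12)²/2 = 72.
Since d² > r², the line lies outside the circle.

0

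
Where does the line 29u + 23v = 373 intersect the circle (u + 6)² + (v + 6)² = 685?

(−3, 20) and (20, −9)

From the line, v = (373 − 29u)/23. Substituting:
1370u² − 23290u − 82200 = 0  ⟹  u² − 17u − 60 = 0
u = 20 or u = −3, giving (20, −9) and (−3, 20).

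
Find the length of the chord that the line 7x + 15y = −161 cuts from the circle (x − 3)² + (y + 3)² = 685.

Centre (3, −3), r² = 685. Perpendicular distance d from centre to line = |137| / √274 = 137/√274.
Chord = 2√(r² − d²) = 2·√(1233/2) = 3√274.

3√274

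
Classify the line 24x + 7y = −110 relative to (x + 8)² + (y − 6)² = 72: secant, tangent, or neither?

Substituting the line into the circle gives 625x² + 8080x + 22712 = 0.
Discriminant = (8080)² − 4·625·(22712) = 8506400 > 0.
Two real roots: the line is a secant.

secant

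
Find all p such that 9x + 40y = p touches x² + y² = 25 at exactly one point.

The line touches the circle iff its distance from (0, 0) is 5:
|9·0 + 40·0 − p| / √1681 = 5
|p| = 5·41, so p = 205 or p = −205.

p = −205 or p = 205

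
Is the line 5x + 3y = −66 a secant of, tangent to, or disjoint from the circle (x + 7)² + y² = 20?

disjoint

d² = (5·(−7) + 3·0 − (−66))²/34 = 961/34; r² = 20.
Since d² > r², the line lies outside the circle.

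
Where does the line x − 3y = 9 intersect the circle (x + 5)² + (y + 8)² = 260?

(−21, −10) and (9, 0)

Substitute y = (−9 + x)/3:
10x² + 120x − 1890 = 0  ⟹  x² + 12x − 189 = 0
x = 9 or x = −21, giving (9, 0) and (−21, −10).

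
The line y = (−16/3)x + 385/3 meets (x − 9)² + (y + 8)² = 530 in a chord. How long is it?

2√265

Centre (9, −8), r² = 530. Perpendicular distance d from centre to line = |−265| / √265 = 265/√265.
Half the chord is √(r² − d²) = √(265), so the full chord is 2√265.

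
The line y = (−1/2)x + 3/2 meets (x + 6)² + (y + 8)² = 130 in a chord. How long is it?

2√5

Centre (−6, −8), r² = 130. Perpendicular distance d from centre to line = |−25| / √5 = 25/√5.
Half the chord is √(r² − d²) = √(5), so the full chord is 2√5.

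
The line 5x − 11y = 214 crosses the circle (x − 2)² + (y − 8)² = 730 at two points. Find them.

(1, −19) and (23, −9)

Substitute y = (−214 + 5x)/11:
146x² − 3504x + 3358 = 0  ⟹  x² − 24x + 23 = 0
x = 23 or x = 1, giving (23, −9) and (1, −19).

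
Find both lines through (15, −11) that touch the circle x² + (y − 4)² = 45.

x + 2y = −7 and 2x + y = 19

Write the tangent as mx − y + (−11 − m·(15)) = 0 and set its distance from the centre to 3√5:
[m·(−15) − (15)]² = 45(m² + 1)
2m² + 5m + 2 = 0, so m = −1/2 or m = −2.
With m = −1/2: x + 2y = −7. With m = −2: 2x + y = 19.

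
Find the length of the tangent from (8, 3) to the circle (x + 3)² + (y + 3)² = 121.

6

With centre O = (−3, −3), |OP|² = 157 and r² = 121.
The tangent meets the radius at right angles, so tangent² = |PO|² − r² = 157 − 121 = 36.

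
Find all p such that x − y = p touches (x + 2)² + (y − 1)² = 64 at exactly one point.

p = −3 ± 8√2

For a tangent, require d(centre, line) = r = 8.
|1·(−2) − 1·1 − p| / √2 = 8
|p − (−3)| = 8√2.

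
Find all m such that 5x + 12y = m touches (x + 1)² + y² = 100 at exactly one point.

Tangency holds when the distance from the centre (−1, 0) to the line equals the radius 10:
|5·(−1) + 12·0 − m| / √169 = 10
|m − (−5)| = 10·13, so m = 125 or m = −135.

m = −135 or m = 125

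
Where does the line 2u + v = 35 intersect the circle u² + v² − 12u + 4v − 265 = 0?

Substitute v = −2u + 35:
5u² − 160u + 1100 = 0  ⟹  u² − 32u + 220 = 0
u = 22 or u = 10, giving (22, −9) and (10, 15).

(10, 15) and (22, −9)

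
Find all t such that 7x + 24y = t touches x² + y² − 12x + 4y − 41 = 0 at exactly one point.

t = −231 or t = 219

For a tangent, require d(centre, line) = r = 9.
|7·6 + 24·(−2) − t| / √625 = 9
|t − (−6)| = 9·25, so t = 219 or t = −231.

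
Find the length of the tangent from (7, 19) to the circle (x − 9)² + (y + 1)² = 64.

The centre is (9, −1) and r = 8. The square of the distance from P to the centre is 4 + 400 = 404.
The tangent meets the radius at right angles, so tangent² = |PO|² − r² = 404 − 64 = 340.

2√85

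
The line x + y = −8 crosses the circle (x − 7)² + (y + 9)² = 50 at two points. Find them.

(0, −8) and (8, −16)

Express y = −x − 8 and substitute into the circle:
2x² − 16x = 0  ⟹  x² − 8x = 0
x = 8 or x = 0, giving (8, −16) and (0, −8).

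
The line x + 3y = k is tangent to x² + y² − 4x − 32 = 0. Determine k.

The line touches the circle iff its distance from (2, 0) is 6:
|1·2 + 3·0 − k| / √10 = 6
|k − (2)| = 6√10.

k = 2 ± 6√10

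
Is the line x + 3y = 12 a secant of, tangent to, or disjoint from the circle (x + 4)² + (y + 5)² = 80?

Substituting the line into the circle gives 10x² + 18x + 153 = 0.
Δ = 324 − 6120 = −5796.
No real roots: the line does not meet the circle.

disjoint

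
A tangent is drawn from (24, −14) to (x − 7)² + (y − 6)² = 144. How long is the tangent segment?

With centre O = (7, 6), |OP|² = 689 and r² = 144.
Power of the point: PT² = |PO|² − r² = 545, so PT = √545.

√545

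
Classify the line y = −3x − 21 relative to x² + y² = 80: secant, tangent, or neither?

secant

Substituting the line into the circle gives 10x² + 126x + 361 = 0.
Discriminant = (126)² − 4·10·(361) = 1436 > 0.
Two real roots: the line is a secant.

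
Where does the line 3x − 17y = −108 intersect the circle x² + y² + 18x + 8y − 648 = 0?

Express y = (108 + 3x)/17 and substitute into the circle:
298x² + 6258x − 160920 = 0  ⟹  x² + 21x − 540 = 0
x = 15 or x = −36, giving (15, 9) and (−36, 0).

(−36, 0) and (15, 9)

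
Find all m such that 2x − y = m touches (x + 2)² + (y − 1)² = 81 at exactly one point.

The line touches the circle iff its distance from (−2, 1) is 9:
|2·(−2) − 1·1 − m| / √5 = 9
|m − (−5)| = 9√5.

m = −5 ± 9√5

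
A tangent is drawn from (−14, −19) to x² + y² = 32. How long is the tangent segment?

5√21

Centre (0, 0), r² = 32. |PO|² = (−14)² + (−19)² = 557.
Power of the point: PT² = |PO|² − r² = 525, so PT = 5√21.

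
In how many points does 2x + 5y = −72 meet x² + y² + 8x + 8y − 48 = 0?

Substituting the line into the circle gives 29x² + 408x + 1104 = 0.
Δ = 166464 − 128064 = 38400.
Two real roots: the line is a secant.

2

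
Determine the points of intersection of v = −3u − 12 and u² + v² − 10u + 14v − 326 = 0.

Substitute v = −3u − 12:
10u² + 20u − 350 = 0  ⟹  u² + 2u − 35 = 0
u = 5 or u = −7, giving (5, −27) and (−7, 9).

(−7, 9) and (5, −27)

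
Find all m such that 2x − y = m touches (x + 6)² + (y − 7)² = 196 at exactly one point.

m = −19 ± 14√5

The line touches the circle iff its distance from (−6, 7) is 14:
|2·(−6) − 1·7 − m| / √5 = 14
|m − (−19)| = 14√5.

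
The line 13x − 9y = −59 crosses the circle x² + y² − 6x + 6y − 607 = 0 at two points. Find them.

Substitute y = (59 + 13x)/9:
250x² + 1750x − 42500 = 0  ⟹  x² + 7x − 170 = 0
x = 10 or x = −17, giving (10, 21) and (−17, −18).

(−17, −18) and (10, 21)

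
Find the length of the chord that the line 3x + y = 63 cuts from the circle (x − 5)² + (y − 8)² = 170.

Centre (5, 8), r² = 170. Perpendicular distance d from centre to line = |−40| / √10 = 40/√10.
Chord = 2√(r² − d²) = 2·√(10) = 2√10.

2√10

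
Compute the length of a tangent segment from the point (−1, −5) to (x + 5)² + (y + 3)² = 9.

The centre is (−5, −3) and r = 3. The square of the distance from P to the centre is 16 + 4 = 20.
By the tangent–radius right angle, tangent length = √(|PO|² − r²) = √11.

√11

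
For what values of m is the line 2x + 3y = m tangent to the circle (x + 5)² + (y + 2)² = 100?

m = −16 ± 10√13

Tangency holds when the distance from the centre (−5, −2) to the line equals the radius 10:
|2·(−5) + 3·(−2) − m| / √13 = 10
|m − (−16)| = 10√13.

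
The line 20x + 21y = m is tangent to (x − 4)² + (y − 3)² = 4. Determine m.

m = 85 or m = 201

Tangency holds when the distance from the centre (4, 3) to the line equals the radius 2:
|20·4 + 21·3 − m| / √841 = 2
|m − (143)| = 2·29, so m = 201 or m = 85.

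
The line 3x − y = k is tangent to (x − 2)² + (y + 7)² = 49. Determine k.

The line touches the circle iff its distance from (2, −7) is 7:
|3·2 − 1·(−7) − k| / √10 = 7
|k − (13)| = 7√10.

k = 13 ± 7√10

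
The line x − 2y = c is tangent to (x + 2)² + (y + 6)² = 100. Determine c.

c = 10 ± 10√5

Tangency holds when the distance from the centre (−2, −6) to the line equals the radius 10:
|1·(−2) − 2·(−6) − c| / √5 = 10
|c − (10)| = 10√5.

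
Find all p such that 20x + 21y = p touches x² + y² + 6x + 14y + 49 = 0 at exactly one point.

p = −294 or p = −120

Tangency holds when the distance from the centre (−3, −7) to the line equals the radius 3:
|20·(−3) + 21·(−7) − p| / √841 = 3
|p − (−207)| = 3·29, so p = −120 or p = −294.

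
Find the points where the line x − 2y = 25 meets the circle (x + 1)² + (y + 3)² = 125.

Express y = (−25 + x)/2 and substitute into the circle:
5x² − 30x − 135 = 0  ⟹  x² − 6x − 27 = 0
x = 9 or x = −3, giving (9, −8) and (−3, −14).

(−3, −14) and (9, −8)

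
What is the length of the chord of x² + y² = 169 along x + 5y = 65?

Centre (0, 0), r² = 169. Perpendicular distance d from centre to line = |−65| / √26 = 65/√26.
Half the chord is √(r² − d²) = √(13/2), so the full chord is √26.

√26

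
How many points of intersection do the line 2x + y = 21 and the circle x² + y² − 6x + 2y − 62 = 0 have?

2

Substituting the line into the circle gives 5x² − 94x + 421 = 0.
Δ = 8836 − 8420 = 416.
Two real roots: the line is a secant.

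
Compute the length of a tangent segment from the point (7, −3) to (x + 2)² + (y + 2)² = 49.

√33

The centre is (−2, −2) and r = 7. The square of the distance from P to the centre is 81 + 1 = 82.
Power of the point: PT² = |PO|² − r² = 33, so PT = √33.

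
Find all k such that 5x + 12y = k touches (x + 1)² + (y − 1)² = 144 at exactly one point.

k = −149 or k = 163

The line touches the circle iff its distance from (−1, 1) is 12:
|5·(−1) + 12·1 − k| / √169 = 12
|k − (7)| = 12·13, so k = 163 or k = −149.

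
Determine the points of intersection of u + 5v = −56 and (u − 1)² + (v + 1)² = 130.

Substitute v = (−56 − u)/5:
26u² + 52u − 624 = 0  ⟹  u² + 2u − 24 = 0
u = 4 or u = −6, giving (4, −12) and (−6, −10).

(−6, −10) and (4, −12)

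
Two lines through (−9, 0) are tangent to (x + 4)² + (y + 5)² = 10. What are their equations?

x + 3y = −9 and 3x + y = −27

Write the tangent as mx − y + (0 − m·(−9)) = 0 and set its distance from the centre to √10:
(5m − (−5))² = 10(m² + 1)
3m² + 10m + 3 = 0, so m = −1/3 or m = −3.
With m = −1/3: x + 3y = −9. With m = −3: 3x + y = −27.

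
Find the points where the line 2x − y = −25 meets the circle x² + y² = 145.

(−12, 1) and (−8, 9)

From the line, y = 2x + 25. Substituting:
5x² + 100x + 480 = 0  ⟹  x² + 20x + 96 = 0
x = −8 or x = −12, giving (−8, 9) and (−12, 1).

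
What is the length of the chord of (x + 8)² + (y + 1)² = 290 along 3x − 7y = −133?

2√58

Express y = (133 + 3x)/7 and substitute into the circle:
58x² + 1624x + 8526 = 0  ⟹  x² + 28x + 147 = 0
x = −7 or x = −21, giving (−7, 16) and (−21, 10).
|(−7, 16) − (−21, 10)| = √((14)² + (6)²) = 2√58.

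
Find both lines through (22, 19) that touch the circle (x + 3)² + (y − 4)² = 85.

2x − 9y = −127 and 7x − 6y = 40

A line y − (19) = m(x − (22)) is tangent when its distance from (−3, 4) is √85:
(−25m − (−15))² = 85(m² + 1)
54m² − 75m + 14 = 0, so m = 2/9 or m = 7/6.
With m = 2/9: 2x − 9y = −127. With m = 7/6: 7x − 6y = 40.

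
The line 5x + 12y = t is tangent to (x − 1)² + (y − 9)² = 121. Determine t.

t = −30 or t = 256

Tangency holds when the distance from the centre (1, 9) to the line equals the radius 11:
|5·1 + 12·9 − t| / √169 = 11
|t − (113)| = 11·13, so t = 256 or t = −30.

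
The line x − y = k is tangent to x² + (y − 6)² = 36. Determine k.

k = −6 ± 6√2

The line touches the circle iff its distance from (0, 6) is 6:
|1·0 − 1·6 − k| / √2 = 6
|k − (−6)| = 6√2.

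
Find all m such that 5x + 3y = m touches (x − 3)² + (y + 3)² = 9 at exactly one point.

Tangency holds when the distance from the centre (3, −3) to the line equals the radius 3:
|5·3 + 3·(−3) − m| / √34 = 3
|m − (6)| = 3√34.

m = 6 ± 3√34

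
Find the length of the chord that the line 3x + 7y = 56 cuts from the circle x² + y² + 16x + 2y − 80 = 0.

The distance from (−8, −1) to the line is 87/√58, and r² = 145.
Chord = 2√(r² − d²) = 2·√(29/2) = √58.

√58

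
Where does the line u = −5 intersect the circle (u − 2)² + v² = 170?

(−5, −11) and (−5, 11)

The line gives u = −5. Substituting into the circle:
v² − 121 = 0
v = 11 or v = −11, giving (−5, 11) and (−5, −11).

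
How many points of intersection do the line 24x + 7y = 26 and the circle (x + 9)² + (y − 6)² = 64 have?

1

Centre (−9, 6), r² = 64. Distance² from centre to line = (−200)²/625 = 64.
Since d² = r², the line is tangent.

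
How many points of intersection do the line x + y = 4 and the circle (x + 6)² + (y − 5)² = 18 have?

d² = (1·(−6) + 1·5 − (4))²/2 = 25/2; r² = 18.
Since d² < r², the line cuts the circle twice.

2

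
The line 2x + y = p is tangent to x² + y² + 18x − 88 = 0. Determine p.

p = −18 ± 13√5

Tangency holds when the distance from the centre (−9, 0) to the line equals the radius 13:
|2·(−9) + 1·0 − p| / √5 = 13
|p − (−18)| = 13√5.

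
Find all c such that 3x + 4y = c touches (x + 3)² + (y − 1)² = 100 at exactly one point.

c = −55 or c = 45

For a tangent, require d(centre, line) = r = 10.
|3·(−3) + 4·1 − c| / √25 = 10
|c − (−5)| = 10·5, so c = 45 or c = −55.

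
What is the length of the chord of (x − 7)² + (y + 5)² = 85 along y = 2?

12

Express y = 2 and substitute into the circle:
x² − 14x + 13 = 0
x = 13 or x = 1, giving (13, 2) and (1, 2).
Chord length = distance between (13, 2) and (1, 2) = √144 = 12.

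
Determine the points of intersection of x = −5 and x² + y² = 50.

(−5, −5) and (−5, 5)

The line gives x = −5. Substituting into the circle:
y² − 25 = 0
y = 5 or y = −5, giving (−5, 5) and (−5, −5).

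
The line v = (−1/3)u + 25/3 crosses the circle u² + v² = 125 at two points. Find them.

(−5, 10) and (10, 5)

Substitute v = (25 − u)/3:
10u² − 50u − 500 = 0  ⟹  u² − 5u − 50 = 0
u = 10 or u = −5, giving (10, 5) and (−5, 10).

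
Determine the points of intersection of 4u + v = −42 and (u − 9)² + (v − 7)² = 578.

(−14, 14) and (−8, −10)

Substitute v = −4u − 42:
17u² + 374u + 1904 = 0  ⟹  u² + 22u + 112 = 0
u = −8 or u = −14, giving (−8, −10) and (−14, 14).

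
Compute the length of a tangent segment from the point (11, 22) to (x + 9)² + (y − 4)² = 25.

The centre is (−9, 4) and r = 5. The square of the distance from P to the centre is 400 + 324 = 724.
By the tangent–radius right angle, tangent length = √(|PO|² − r²) = √699.

√699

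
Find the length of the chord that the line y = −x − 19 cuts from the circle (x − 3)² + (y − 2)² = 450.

18√2

Centre (3, 2), r² = 450. Perpendicular distance d from centre to line = |24| / √2 = 24/√2.
Chord = 2√(r² − d²) = 2·√(162) = 18√2.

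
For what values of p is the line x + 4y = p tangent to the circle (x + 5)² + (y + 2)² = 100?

p = −13 ± 10√17

Tangency holds when the distance from the centre (−5, −2) to the line equals the radius 10:
|1·(−5) + 4·(−2) − p| / √17 = 10
|p − (−13)| = 10√17.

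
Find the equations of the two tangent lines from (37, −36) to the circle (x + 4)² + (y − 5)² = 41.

Write the tangent as mx − y + (−36 − m·(37)) = 0 and set its distance from the centre to √41:
[m·(−41) − (41)]² = 41(m² + 1)
20m² + 41m + 20 = 0, so m = −4/5 or m = −5/4.
With m = −4/5: 4x + 5y = −32. With m = −5/4: 5x + 4y = 41.

4x + 5y = −32 and 5x + 4y = 41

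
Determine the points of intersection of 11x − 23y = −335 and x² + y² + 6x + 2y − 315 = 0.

From the line, y = (335 + 11x)/23. Substituting:
650x² + 11050x − 39000 = 0  ⟹  x² + 17x − 60 = 0
x = 3 or x = −20, giving (3, 16) and (−20, 5).

(−20, 5) and (3, 16)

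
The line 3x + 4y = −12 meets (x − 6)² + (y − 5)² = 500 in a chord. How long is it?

40

Centre (6, 5), r² = 500. Perpendicular distance d from centre to line = |50| / √25 = 50/√25.
Chord = 2√(r² − d²) = 2·√(400) = 40.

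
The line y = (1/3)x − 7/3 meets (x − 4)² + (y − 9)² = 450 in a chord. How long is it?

12√10

Centre (4, 9), r² = 450. Perpendicular distance d from centre to line = |−30| / √10 = 30/√10.
Half the chord is √(r² − d²) = √(360), so the full chord is 12√10.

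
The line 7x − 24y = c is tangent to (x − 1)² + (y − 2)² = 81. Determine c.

For a tangent, require d(centre, line) = r = 9.
|7·1 − 24·2 − c| / √625 = 9
|c − (−41)| = 9·25, so c = 184 or c = −266.

c = −266 or c = 184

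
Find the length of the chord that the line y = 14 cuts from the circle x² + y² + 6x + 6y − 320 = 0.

Centre (−3, −3), r² = 338. Perpendicular distance d from centre to line = |−17| / √1 = 17.
Chord = 2√(r² − d²) = 2·√(49) = 14.

14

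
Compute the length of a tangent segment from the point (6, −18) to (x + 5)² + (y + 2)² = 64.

With centre O = (−5, −2), |OP|² = 377 and r² = 64.
Power of the point: PT² = |PO|² − r² = 313, so PT = √313.

√313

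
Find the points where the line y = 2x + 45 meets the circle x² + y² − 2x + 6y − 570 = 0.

(−23, −1) and (−15, 15)

From the line, y = 2x + 45. Substituting:
5x² + 190x + 1725 = 0  ⟹  x² + 38x + 345 = 0
x = −15 or x = −23, giving (−15, 15) and (−23, −1).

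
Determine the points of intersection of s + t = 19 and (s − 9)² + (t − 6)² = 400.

From the line, t = −s + 19. Substituting:
2s² − 44s − 150 = 0  ⟹  s² − 22s − 75 = 0
s = 25 or s = −3, giving (25, −6) and (−3, 22).

(−3, 22) and (25, −6)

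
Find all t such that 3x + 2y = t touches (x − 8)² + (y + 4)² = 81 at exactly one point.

The line touches the circle iff its distance from (8, −4) is 9:
|3·8 + 2·(−4) − t| / √13 = 9
|t − (16)| = 9√13.

t = 16 ± 9√13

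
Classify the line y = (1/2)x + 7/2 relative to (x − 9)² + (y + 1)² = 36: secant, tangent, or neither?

neither

Substituting the line into the circle gives 5x² − 54x + 261 = 0.
Discriminant = (−54)² − 4·5·(261) = −2304 < 0.
No real roots: the line does not meet the circle.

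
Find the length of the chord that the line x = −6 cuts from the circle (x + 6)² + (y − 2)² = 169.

The line gives x = −6. Substituting into the circle:
y² − 4y − 165 = 0
y = 15 or y = −11, giving (−6, 15) and (−6, −11).
|(−6, 15) − (−6, −11)| = √((0)² + (26)²) = 26.

26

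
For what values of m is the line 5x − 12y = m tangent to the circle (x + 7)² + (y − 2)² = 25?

m = −124 or m = 6

Tangency holds when the distance from the centre (−7, 2) to the line equals the radius 5:
|5·(−7) − 12·2 − m| / √169 = 5
|m − (−59)| = 5·13, so m = 6 or m = −124.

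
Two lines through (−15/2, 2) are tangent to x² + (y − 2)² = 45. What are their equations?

Let a tangent through (−15/2, 2) have slope m. Its distance from (0, 2) must equal 3√5:
(15/2m − (0))² = 45(m² + 1)
m² − 4 = 0, so m = 2 or m = −2.
Through (−15/2, 2) these give 2x − y = −17 and 2x + y = −13.

2x − y = −17 and 2x + y = −13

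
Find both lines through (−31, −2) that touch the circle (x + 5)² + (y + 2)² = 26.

x − 5y = −21 and x + 5y = −41

A line y − (−2) = m(x − (−31)) is tangent when its distance from (−5, −2) is √26:
(26m − (0))² = 26(m² + 1)
25m² − 1 = 0, so m = 1/5 or m = −1/5.
Through (−31, −2) these give x − 5y = −21 and x + 5y = −41.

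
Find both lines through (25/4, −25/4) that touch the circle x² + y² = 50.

7x − y = 50 and x − 7y = 50

Write the tangent as mx − y + (−25/4 − m·(25/4)) = 0 and set its distance from the centre to 5√2:
(−25/4m − (25/4))² = 50(m² + 1)
7m² − 50m + 7 = 0, so m = 7 or m = 1/7.
Through (25/4, −25/4) these give 7x − y = 50 and x − 7y = 50.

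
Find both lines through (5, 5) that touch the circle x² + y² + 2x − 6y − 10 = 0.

2x − y = 5 and x + 2y = 15

Let a tangent through (5, 5) have slope m. Its distance from (−1, 3) must equal 2√5:
[m·(−6) − (−2)]² = 20(m² + 1)
2m² − 3m − 2 = 0, so m = 2 or m = −1/2.
With m = 2: 2x − y = 5. With m = −1/2: x + 2y = 15.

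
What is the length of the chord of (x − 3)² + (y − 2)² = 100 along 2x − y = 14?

8√5

Substitute y = 2x − 14:
5x² − 70x + 165 = 0  ⟹  x² − 14x + 33 = 0
x = 11 or x = 3, giving (11, 8) and (3, −8).
Chord length = distance between (11, 8) and (3, −8) = √320 = 8√5.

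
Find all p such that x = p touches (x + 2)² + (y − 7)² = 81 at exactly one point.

The line touches the circle iff its distance from (−2, 7) is 9:
|1·(−2) + 0·7 − p| / √1 = 9
|p − (−2)| = 9, so p = 7 or p = −11.

p = −11 or p = 7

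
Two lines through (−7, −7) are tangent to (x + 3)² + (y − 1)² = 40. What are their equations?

x − 3y = 14 and 3x + y = −28

Write the tangent as mx − y + (−7 − m·(−7)) = 0 and set its distance from the centre to 2√10:
[m·(4) − (8)]² = 40(m² + 1)
3m² + 8m − 3 = 0, so m = 1/3 or m = −3.
With m = 1/3: x − 3y = 14. With m = −3: 3x + y = −28.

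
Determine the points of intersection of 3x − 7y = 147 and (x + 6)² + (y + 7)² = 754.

Express y = (−147 + 3x)/7 and substitute into the circle:
58x² − 25578 = 0  ⟹  x² − 441 = 0
x = 21 or x = −21, giving (21, −12) and (−21, −30).

(−21, −30) and (21, −12)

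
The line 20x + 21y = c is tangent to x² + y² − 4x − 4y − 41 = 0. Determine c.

c = −121 or c = 285

For a tangent, require d(centre, line) = r = 7.
|20·2 + 21·2 − c| / √841 = 7
|c − (82)| = 7·29, so c = 285 or c = −121.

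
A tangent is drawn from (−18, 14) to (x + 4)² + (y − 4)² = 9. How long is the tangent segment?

√287

With centre O = (−4, 4), |OP|² = 296 and r² = 9.
The tangent meets the radius at right angles, so tangent² = |PO|² − r² = 296 − 9 = 287.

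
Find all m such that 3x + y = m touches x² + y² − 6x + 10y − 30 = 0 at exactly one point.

Tangency holds when the distance from the centre (3, −5) to the line equals the radius 8:
|3·3 + 1·(−5) − m| / √10 = 8
|m − (4)| = 8√10.

m = 4 ± 8√10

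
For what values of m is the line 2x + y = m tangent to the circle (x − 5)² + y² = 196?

m = 10 ± 14√5

The line touches the circle iff its distance from (5, 0) is 14:
|2·5 + 1·0 − m| / √5 = 14
|m − (10)| = 14√5.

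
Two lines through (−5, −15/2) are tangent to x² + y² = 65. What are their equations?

Write the tangent as mx − y + (−15/2 − m·(−5)) = 0 and set its distance from the centre to √65:
[m·(5) − (15/2)]² = 65(m² + 1)
32m² + 60m + 7 = 0, so m = −1/8 or m = −7/4.
Through (−5, −15/2) these give x + 8y = −65 and 7x + 4y = −65.

x + 8y = −65 and 7x + 4y = −65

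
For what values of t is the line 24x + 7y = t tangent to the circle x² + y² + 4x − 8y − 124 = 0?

Tangency holds when the distance from the centre (−2, 4) to the line equals the radius 12:
|24·(−2) + 7·4 − t| / √625 = 12
|t − (−20)| = 12·25, so t = 280 or t = −320.

t = −320 or t = 280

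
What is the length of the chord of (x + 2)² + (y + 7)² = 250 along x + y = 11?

10√2

The distance from (−2, −7) to the line is 20/√2, and r² = 250.
Half the chord is √(r² − d²) = √(50), so the full chord is 10√2.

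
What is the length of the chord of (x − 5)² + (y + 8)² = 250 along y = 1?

The distance from (5, −8) to the line is 9, and r² = 250.
Chord = 2√(r² − d²) = 2·√(169) = 26.

26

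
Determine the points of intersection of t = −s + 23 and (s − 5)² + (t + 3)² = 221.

(15, 8) and (16, 7)

Substitute t = −s + 23:
2s² − 62s + 480 = 0  ⟹  s² − 31s + 240 = 0
s = 16 or s = 15, giving (16, 7) and (15, 8).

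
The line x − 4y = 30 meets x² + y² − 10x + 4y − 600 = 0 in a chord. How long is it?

The distance from (5, −2) to the line is 17/√17, and r² = 629.
Chord = 2√(r² − d²) = 2·√(612) = 12√17.

12√17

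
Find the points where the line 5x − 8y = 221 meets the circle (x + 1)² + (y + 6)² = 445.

(1, −27) and (17, −17)

From the line, y = (−221 + 5x)/8. Substituting:
89x² − 1602x + 1513 = 0  ⟹  x² − 18x + 17 = 0
x = 17 or x = 1, giving (17, −17) and (1, −27).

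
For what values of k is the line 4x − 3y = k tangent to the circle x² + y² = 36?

k = −30 or k = 30

Tangency holds when the distance from the centre (0, 0) to the line equals the radius 6:
|4·0 − 3·0 − k| / √25 = 6
|k| = 6·5, so k = 30 or k = −30.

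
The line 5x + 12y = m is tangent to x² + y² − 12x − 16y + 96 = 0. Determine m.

m = 100 or m = 152

The line touches the circle iff its distance from (6, 8) is 2:
|5·6 + 12·8 − m| / √169 = 2
|m − (126)| = 2·13, so m = 152 or m = 100.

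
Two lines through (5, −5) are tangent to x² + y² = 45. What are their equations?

A line y − (−5) = m(x − (5)) is tangent when its distance from (0, 0) is 3√5:
[m·(−5) − (5)]² = 45(m² + 1)
2m² − 5m + 2 = 0, so m = 2 or m = 1/2.
With m = 2: 2x − y = 15. With m = 1/2: x − 2y = 15.

2x − y = 15 and x − 2y = 15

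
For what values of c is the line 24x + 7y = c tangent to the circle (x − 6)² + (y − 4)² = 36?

The line touches the circle iff its distance from (6, 4) is 6:
|24·6 + 7·4 − c| / √625 = 6
|c − (172)| = 6·25, so c = 322 or c = 22.

c = 22 or c = 322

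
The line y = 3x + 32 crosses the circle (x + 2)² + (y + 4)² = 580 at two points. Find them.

Express y = 3x + 32 and substitute into the circle:
10x² + 220x + 720 = 0  ⟹  x² + 22x + 72 = 0
x = −4 or x = −18, giving (−4, 20) and (−18, −22).

(−18, −22) and (−4, 20)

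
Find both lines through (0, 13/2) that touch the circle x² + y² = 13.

Write the tangent as mx − y + (13/2 − m·(0)) = 0 and set its distance from the centre to √13:
(0m − (−13/2))² = 13(m² + 1)
4m² − 9 = 0, so m = 3/2 or m = −3/2.
Through (0, 13/2) these give 3x − 2y = −13 and 3x + 2y = 13.

3x − 2y = −13 and 3x + 2y = 13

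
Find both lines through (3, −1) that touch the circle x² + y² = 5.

A line y − (−1) = m(x − (3)) is tangent when its distance from (0, 0) is √5:
(−3m − (1))² = 5(m² + 1)
2m² + 3m − 2 = 0, so m = 1/2 or m = −2.
With m = 1/2: x − 2y = 5. With m = −2: 2x + y = 5.

x − 2y = 5 and 2x + y = 5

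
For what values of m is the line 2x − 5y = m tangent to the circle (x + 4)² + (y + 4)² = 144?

Tangency holds when the distance from the centre (−4, −4) to the line equals the radius 12:
|2·(−4) − 5·(−4) − m| / √29 = 12
|m − (12)| = 12√29.

m = 12 ± 12√29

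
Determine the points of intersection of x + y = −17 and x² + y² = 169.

(−12, −5) and (−5, −12)

Substitute y = −x − 17:
2x² + 34x + 120 = 0  ⟹  x² + 17x + 60 = 0
x = −5 or x = −12, giving (−5, −12) and (−12, −5).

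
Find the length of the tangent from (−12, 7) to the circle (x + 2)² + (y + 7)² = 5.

√291

Centre (−2, −7), r² = 5. |PO|² = (−10)² + (14)² = 296.
The tangent meets the radius at right angles, so tangent² = |PO|² − r² = 296 − 5 = 291.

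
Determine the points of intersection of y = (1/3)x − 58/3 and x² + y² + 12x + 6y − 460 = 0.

(−14, −24) and (13, −15)

Substitute y = (−58 + x)/3:
10x² + 10x − 1820 = 0  ⟹  x² + x − 182 = 0
x = 13 or x = −14, giving (13, −15) and (−14, −24).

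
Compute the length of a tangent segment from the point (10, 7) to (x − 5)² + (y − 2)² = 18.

4√2

With centre O = (5, 2), |OP|² = 50 and r² = 18.
Power of the point: PT² = |PO|² − r² = 32, so PT = 4√2.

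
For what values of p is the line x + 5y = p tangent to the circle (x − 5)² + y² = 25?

Tangency holds when the distance from the centre (5, 0) to the line equals the radius 5:
|1·5 + 5·0 − p| / √26 = 5
|p − (5)| = 5√26.

p = 5 ± 5√26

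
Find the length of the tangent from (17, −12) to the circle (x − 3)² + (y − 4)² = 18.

√434

The centre is (3, 4) and r = 3√2. The square of the distance from P to the centre is 196 + 256 = 452.
The tangent meets the radius at right angles, so tangent² = |PO|² − r² = 452 − 18 = 434.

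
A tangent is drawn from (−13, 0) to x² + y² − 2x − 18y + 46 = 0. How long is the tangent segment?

The centre is (1, 9) and r = 6. The square of the distance from P to the centre is 196 + 81 = 277.
Power of the point: PT² = |PO|² − r² = 241, so PT = √241.

√241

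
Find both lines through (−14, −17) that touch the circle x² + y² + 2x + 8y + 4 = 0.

Write the tangent as mx − y + (−17 − m·(−14)) = 0 and set its distance from the centre to √13:
(13m − (13))² = 13(m² + 1)
6m² − 13m + 6 = 0, so m = 2/3 or m = 3/2.
With m = 2/3: 2x − 3y = 23. With m = 3/2: 3x − 2y = −8.

2x − 3y = 23 and 3x − 2y = −8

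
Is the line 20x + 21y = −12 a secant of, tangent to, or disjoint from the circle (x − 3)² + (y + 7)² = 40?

d² = (20·3 + 21·(−7) − (−12))²/841 = 5625/841; r² = 40.
Since d² < r², the line cuts the circle twice.

secant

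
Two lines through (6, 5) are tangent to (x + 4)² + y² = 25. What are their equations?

4x − 3y = 9 and y = 5

Write the tangent as mx − y + (5 − m·(6)) = 0 and set its distance from the centre to 5:
(−10m − (−5))² = 25(m² + 1)
3m² − 4m = 0, so m = 4/3 or m = 0.
With m = 4/3: 4x − 3y = 9. With m = 0: y = 5.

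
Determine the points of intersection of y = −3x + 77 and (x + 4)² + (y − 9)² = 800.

Substitute y = −3x + 77:
10x² − 400x + 3840 = 0  ⟹  x² − 40x + 384 = 0
x = 24 or x = 16, giving (24, 5) and (16, 29).

(16, 29) and (24, 5)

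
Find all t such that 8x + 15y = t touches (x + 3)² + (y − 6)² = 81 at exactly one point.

The line touches the circle iff its distance from (−3, 6) is 9:
|8·(−3) + 15·6 − t| / √289 = 9
|t − (66)| = 9·17, so t = 219 or t = −87.

t = −87 or t = 219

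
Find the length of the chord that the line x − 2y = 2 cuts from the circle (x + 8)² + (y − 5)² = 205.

10√5

From the line, y = (−2 + x)/2. Substituting:
5x² + 40x − 420 = 0  ⟹  x² + 8x − 84 = 0
x = 6 or x = −14, giving (6, 2) and (−14, −8).
|(6, 2) − (−14, −8)| = √((20)² + (10)²) = 10√5.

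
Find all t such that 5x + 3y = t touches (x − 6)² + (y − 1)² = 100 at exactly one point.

t = 33 ± 10√34

Tangency holds when the distance from the centre (6, 1) to the line equals the radius 10:
|5·6 + 3·1 − t| / √34 = 10
|t − (33)| = 10√34.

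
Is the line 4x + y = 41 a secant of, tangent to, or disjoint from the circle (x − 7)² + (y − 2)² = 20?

secant

Centre (7, 2), r² = 20. Distance² from centre to line = (−11)²/17 = 121/17.
Since d² < r², the line cuts the circle twice.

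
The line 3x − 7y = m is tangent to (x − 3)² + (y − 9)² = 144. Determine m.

Tangency holds when the distance from the centre (3, 9) to the line equals the radius 12:
|3·3 − 7·9 − m| / √58 = 12
|m − (−54)| = 12√58.

m = −54 ± 12√58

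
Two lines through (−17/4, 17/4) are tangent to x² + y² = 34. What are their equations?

3x − 5y = −34 and 5x − 3y = −34

Write the tangent as mx − y + (17/4 − m·(−17/4)) = 0 and set its distance from the centre to √34:
(17/4m − (−17/4))² = 34(m² + 1)
15m² − 34m + 15 = 0, so m = 3/5 or m = 5/3.
Through (−17/4, 17/4) these give 3x − 5y = −34 and 5x − 3y = −34.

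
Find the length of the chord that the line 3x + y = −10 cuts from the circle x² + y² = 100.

Substitute y = −3x − 10:
10x² + 60x = 0  ⟹  x² + 6x = 0
x = 0 or x = −6, giving (0, −10) and (−6, 8).
|(0, −10) − (−6, 8)| = √((6)² + (−18)²) = 6√10.

6√10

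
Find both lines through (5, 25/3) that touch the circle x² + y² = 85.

2x + 9y = 85 and 7x + 6y = 85

Write the tangent as mx − y + (25/3 − m·(5)) = 0 and set its distance from the centre to √85:
(−5m − (−25/3))² = 85(m² + 1)
54m² + 75m + 14 = 0, so m = −2/9 or m = −7/6.
With m = −2/9: 2x + 9y = 85. With m = −7/6: 7x + 6y = 85.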